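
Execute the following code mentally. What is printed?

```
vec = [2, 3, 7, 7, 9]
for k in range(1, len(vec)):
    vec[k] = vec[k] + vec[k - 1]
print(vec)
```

[2, 5, 12, 19, 28]

k=1: vec[1] = 3+2 = 5 → [2, 5, 7, 7, 9]
k=2: vec[2] = 7+5 = 12 → [2, 5, 12, 7, 9]
k=3: vec[3] = 7+12 = 19 → [2, 5, 12, 19, 9]
k=4: vec[4] = 9+19 = 28 → [2, 5, 12, 19, 28]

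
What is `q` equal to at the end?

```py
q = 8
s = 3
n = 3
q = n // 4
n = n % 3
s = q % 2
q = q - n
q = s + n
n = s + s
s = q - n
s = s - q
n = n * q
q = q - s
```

q = 3//4 = 0
n = 3%3 = 0
s = 0%2 = 0
q = 0-0 = 0
q = 0+0 = 0
n = 0+0 = 0
s = 0-0 = 0
s = 0-0 = 0
n = 0*0 = 0
q = 0-0 = 0

0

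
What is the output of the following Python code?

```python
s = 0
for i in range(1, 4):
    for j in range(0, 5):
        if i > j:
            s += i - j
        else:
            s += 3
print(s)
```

37

i=1,j=0: 1>0, s = 0+1 = 1
i=1,j=1: not 1>1, s = 1+3 = 4
i=1,j=2: not 1>2, s = 4+3 = 7
i=1,j=3: not 1>3, s = 7+3 = 10
i=1,j=4: not 1>4, s = 10+3 = 13
i=2,j=0: 2>0, s = 13+2 = 15
i=2,j=1: 2>1, s = 15+1 = 16
i=2,j=2: not 2>2, s = 16+3 = 19
i=2,j=3: not 2>3, s = 19+3 = 22
i=2,j=4: not 2>4, s = 22+3 = 25
i=3,j=0: 3>0, s = 25+3 = 28
i=3,j=1: 3>1, s = 28+2 = 30
i=3,j=2: 3>2, s = 30+1 = 31
i=3,j=3: not 3>3, s = 31+3 = 34
i=3,j=4: not 3>4, s = 34+3 = 37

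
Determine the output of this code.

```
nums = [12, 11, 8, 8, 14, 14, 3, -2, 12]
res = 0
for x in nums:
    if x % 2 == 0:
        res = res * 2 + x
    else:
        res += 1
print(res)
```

1396

x=12: even, res = 0*2+12 = 12
x=11: not even, res = 12+1 = 13
x=8: even, res = 13*2+8 = 34
x=8: even, res = 34*2+8 = 76
x=14: even, res = 76*2+14 = 166
x=14: even, res = 166*2+14 = 346
x=3: not even, res = 346+1 = 347
x=-2: even, res = 347*2+(-2) = 692
x=12: even, res = 692*2+12 = 1396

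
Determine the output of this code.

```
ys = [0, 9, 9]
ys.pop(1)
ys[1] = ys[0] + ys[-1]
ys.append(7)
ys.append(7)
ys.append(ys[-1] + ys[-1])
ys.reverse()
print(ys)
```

pop(1) removes 9 → [0, 9]
ys[1] = ys[0]+ys[-1] = 0+9 = 9 → [0, 9]
append 7 → [0, 9, 7]
append 7 → [0, 9, 7, 7]
append ys[-1]+ys[-1] = 7+7 = 14 → [0, 9, 7, 7, 14]
reverse → [14, 7, 7, 9, 0]

[14, 7, 7, 9, 0]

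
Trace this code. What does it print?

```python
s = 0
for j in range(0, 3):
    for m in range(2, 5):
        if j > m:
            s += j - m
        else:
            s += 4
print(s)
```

36

j=0,m=2: not 0>2, s = 0+4 = 4
j=0,m=3: not 0>3, s = 4+4 = 8
j=0,m=4: not 0>4, s = 8+4 = 12
j=1,m=2: not 1>2, s = 12+4 = 16
j=1,m=3: not 1>3, s = 16+4 = 20
j=1,m=4: not 1>4, s = 20+4 = 24
j=2,m=2: not 2>2, s = 24+4 = 28
j=2,m=3: not 2>3, s = 28+4 = 32
j=2,m=4: not 2>4, s = 32+4 = 36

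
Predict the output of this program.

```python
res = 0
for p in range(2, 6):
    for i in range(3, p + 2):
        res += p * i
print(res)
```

165

p=2,i=3: res = 0+6 = 6
p=3,i=3: res = 6+9 = 15
p=3,i=4: res = 15+12 = 27
p=4,i=3: res = 27+12 = 39
p=4,i=4: res = 39+16 = 55
p=4,i=5: res = 55+20 = 75
p=5,i=3: res = 75+15 = 90
p=5,i=4: res = 90+20 = 110
p=5,i=5: res = 110+25 = 135
p=5,i=6: res = 135+30 = 165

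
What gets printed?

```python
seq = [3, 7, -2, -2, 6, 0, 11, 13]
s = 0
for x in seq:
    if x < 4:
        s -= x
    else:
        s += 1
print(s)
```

x=3: <4, s = 0-3 = -3
x=7: not <4, s = (-3)+1 = -2
x=-2: <4, s = (-2)-(-2) = 0
x=-2: <4, s = 0-(-2) = 2
x=6: not <4, s = 2+1 = 3
x=0: <4, s = 3-0 = 3
x=11: not <4, s = 3+1 = 4
x=13: not <4, s = 4+1 = 5

5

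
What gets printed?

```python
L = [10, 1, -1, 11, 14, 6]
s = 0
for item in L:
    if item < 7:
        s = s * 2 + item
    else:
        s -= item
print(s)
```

item=10: not <7, s = 0-10 = -10
item=1: <7, s = (-10)*2+1 = -19
item=-1: <7, s = (-19)*2+(-1) = -39
item=11: not <7, s = (-39)-11 = -50
item=14: not <7, s = (-50)-14 = -64
item=6: <7, s = (-64)*2+6 = -122

-122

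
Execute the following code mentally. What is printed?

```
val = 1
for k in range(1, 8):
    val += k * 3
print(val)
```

85

k=1: val = 1+1*3 = 4
k=2: val = 4+2*3 = 10
k=3: val = 10+3*3 = 19
k=4: val = 19+4*3 = 31
k=5: val = 31+5*3 = 46
k=6: val = 46+6*3 = 64
k=7: val = 64+7*3 = 85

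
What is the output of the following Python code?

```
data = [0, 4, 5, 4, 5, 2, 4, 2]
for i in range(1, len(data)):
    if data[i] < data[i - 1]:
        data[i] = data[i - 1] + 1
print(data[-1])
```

i=1: 4>=0, unchanged → [0, 4, 5, 4, 5, 2, 4, 2]
i=2: 5>=4, unchanged → [0, 4, 5, 4, 5, 2, 4, 2]
i=3: 4<5, data[3] = 5+1 = 6 → [0, 4, 5, 6, 5, 2, 4, 2]
i=4: 5<6, data[4] = 6+1 = 7 → [0, 4, 5, 6, 7, 2, 4, 2]
i=5: 2<7, data[5] = 7+1 = 8 → [0, 4, 5, 6, 7, 8, 4, 2]
i=6: 4<8, data[6] = 8+1 = 9 → [0, 4, 5, 6, 7, 8, 9, 2]
i=7: 2<9, data[7] = 9+1 = 10 → [0, 4, 5, 6, 7, 8, 9, 10]

10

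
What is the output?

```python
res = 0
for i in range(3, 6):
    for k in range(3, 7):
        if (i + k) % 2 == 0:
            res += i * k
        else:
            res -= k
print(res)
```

76

i=3,k=3: even sum, res = 0+9 = 9
i=3,k=4: odd sum, res = 9-4 = 5
i=3,k=5: even sum, res = 5+15 = 20
i=3,k=6: odd sum, res = 20-6 = 14
i=4,k=3: odd sum, res = 14-3 = 11
i=4,k=4: even sum, res = 11+16 = 27
i=4,k=5: odd sum, res = 27-5 = 22
i=4,k=6: even sum, res = 22+24 = 46
i=5,k=3: even sum, res = 46+15 = 61
i=5,k=4: odd sum, res = 61-4 = 57
i=5,k=5: even sum, res = 57+25 = 82
i=5,k=6: odd sum, res = 82-6 = 76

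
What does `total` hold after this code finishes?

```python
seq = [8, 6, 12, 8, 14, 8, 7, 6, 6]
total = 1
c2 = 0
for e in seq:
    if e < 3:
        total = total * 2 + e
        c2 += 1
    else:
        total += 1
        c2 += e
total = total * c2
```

e=8: not <3, total = 1+1 = 2; c2=8
e=6: not <3, total = 2+1 = 3; c2=14
e=12: not <3, total = 3+1 = 4; c2=26
e=8: not <3, total = 4+1 = 5; c2=34
e=14: not <3, total = 5+1 = 6; c2=48
e=8: not <3, total = 6+1 = 7; c2=56
e=7: not <3, total = 7+1 = 8; c2=63
e=6: not <3, total = 8+1 = 9; c2=69
e=6: not <3, total = 9+1 = 10; c2=75
total*c2 = 10*75 = 750

750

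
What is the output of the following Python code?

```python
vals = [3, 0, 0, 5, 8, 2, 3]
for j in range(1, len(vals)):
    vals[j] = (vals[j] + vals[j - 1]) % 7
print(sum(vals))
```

16

j=1: vals[1] = (0+3)%7 = 3 → [3, 3, 0, 5, 8, 2, 3]
j=2: vals[2] = (0+3)%7 = 3 → [3, 3, 3, 5, 8, 2, 3]
j=3: vals[3] = (5+3)%7 = 1 → [3, 3, 3, 1, 8, 2, 3]
j=4: vals[4] = (8+1)%7 = 2 → [3, 3, 3, 1, 2, 2, 3]
j=5: vals[5] = (2+2)%7 = 4 → [3, 3, 3, 1, 2, 4, 3]
j=6: vals[6] = (3+4)%7 = 0 → [3, 3, 3, 1, 2, 4, 0]
sum = 16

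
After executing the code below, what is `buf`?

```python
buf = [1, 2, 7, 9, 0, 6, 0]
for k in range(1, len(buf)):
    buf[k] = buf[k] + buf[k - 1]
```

k=1: buf[1] = 2+1 = 3 → [1, 3, 7, 9, 0, 6, 0]
k=2: buf[2] = 7+3 = 10 → [1, 3, 10, 9, 0, 6, 0]
k=3: buf[3] = 9+10 = 19 → [1, 3, 10, 19, 0, 6, 0]
k=4: buf[4] = 0+19 = 19 → [1, 3, 10, 19, 19, 6, 0]
k=5: buf[5] = 6+19 = 25 → [1, 3, 10, 19, 19, 25, 0]
k=6: buf[6] = 0+25 = 25 → [1, 3, 10, 19, 19, 25, 25]

[1, 3, 10, 19, 19, 25, 25]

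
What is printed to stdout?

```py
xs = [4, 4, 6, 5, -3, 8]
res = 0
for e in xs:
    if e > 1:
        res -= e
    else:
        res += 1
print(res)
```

e=4: >1, res = 0-4 = -4
e=4: >1, res = (-4)-4 = -8
e=6: >1, res = (-8)-6 = -14
e=5: >1, res = (-14)-5 = -19
e=-3: not >1, res = (-19)+1 = -18
e=8: >1, res = (-18)-8 = -26

-26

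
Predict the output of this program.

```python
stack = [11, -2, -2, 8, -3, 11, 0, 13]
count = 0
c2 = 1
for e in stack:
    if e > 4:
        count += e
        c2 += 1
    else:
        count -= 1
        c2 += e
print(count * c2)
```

-78

e=11: >4, count = 0+11 = 11; c2=2
e=-2: not >4, count = 11-1 = 10; c2=0
e=-2: not >4, count = 10-1 = 9; c2=-2
e=8: >4, count = 9+8 = 17; c2=-1
e=-3: not >4, count = 17-1 = 16; c2=-4
e=11: >4, count = 16+11 = 27; c2=-3
e=0: not >4, count = 27-1 = 26; c2=-3
e=13: >4, count = 26+13 = 39; c2=-2
count*c2 = 39*(-2) = -78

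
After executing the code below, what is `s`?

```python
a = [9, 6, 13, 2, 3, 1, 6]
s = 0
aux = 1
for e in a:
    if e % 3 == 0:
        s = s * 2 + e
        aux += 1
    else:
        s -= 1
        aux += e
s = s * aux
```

2058

e=9: %3==0, s = 0*2+9 = 9; aux=2
e=6: %3==0, s = 9*2+6 = 24; aux=3
e=13: not %3==0, s = 24-1 = 23; aux=16
e=2: not %3==0, s = 23-1 = 22; aux=18
e=3: %3==0, s = 22*2+3 = 47; aux=19
e=1: not %3==0, s = 47-1 = 46; aux=20
e=6: %3==0, s = 46*2+6 = 98; aux=21
s*aux = 98*21 = 2058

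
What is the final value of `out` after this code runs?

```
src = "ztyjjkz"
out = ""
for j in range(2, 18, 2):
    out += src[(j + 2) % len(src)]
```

'jztjkzyj'

j=2: add src[4]='j' → 'j'
j=4: add src[6]='z' → 'jz'
j=6: add src[1]='t' → 'jzt'
j=8: add src[3]='j' → 'jztj'
j=10: add src[5]='k' → 'jztjk'
j=12: add src[0]='z' → 'jztjkz'
j=14: add src[2]='y' → 'jztjkzy'
j=16: add src[4]='j' → 'jztjkzyj'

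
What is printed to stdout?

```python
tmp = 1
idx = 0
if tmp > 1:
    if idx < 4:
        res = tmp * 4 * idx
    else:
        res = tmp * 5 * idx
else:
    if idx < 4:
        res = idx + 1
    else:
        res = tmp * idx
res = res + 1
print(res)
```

tmp=1, idx=0
tmp > 1 is False; idx < 4 is True
→ res = idx + 1 = 1
res = 1+1 = 2

2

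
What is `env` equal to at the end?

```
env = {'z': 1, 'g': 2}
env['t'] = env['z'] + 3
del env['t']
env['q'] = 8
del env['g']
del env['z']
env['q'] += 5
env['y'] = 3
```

env['t'] = env['z']+3 = 4 → {'z': 1, 'g': 2, 't': 4}
del 't' → {'z': 1, 'g': 2}
env['q'] = 8 → {'z': 1, 'g': 2, 'q': 8}
del 'g' → {'z': 1, 'q': 8}
del 'z' → {'q': 8}
env['q'] = 8+5 = 13 → {'q': 13}
env['y'] = 3 → {'q': 13, 'y': 3}

{'q': 13, 'y': 3}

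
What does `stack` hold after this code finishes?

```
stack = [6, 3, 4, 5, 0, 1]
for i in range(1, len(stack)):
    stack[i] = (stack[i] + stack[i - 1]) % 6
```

i=1: stack[1] = (3+6)%6 = 3 → [6, 3, 4, 5, 0, 1]
i=2: stack[2] = (4+3)%6 = 1 → [6, 3, 1, 5, 0, 1]
i=3: stack[3] = (5+1)%6 = 0 → [6, 3, 1, 0, 0, 1]
i=4: stack[4] = (0+0)%6 = 0 → [6, 3, 1, 0, 0, 1]
i=5: stack[5] = (1+0)%6 = 1 → [6, 3, 1, 0, 0, 1]

[6, 3, 1, 0, 0, 1]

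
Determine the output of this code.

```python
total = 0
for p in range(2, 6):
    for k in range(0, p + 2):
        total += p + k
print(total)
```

p=2,k=0: total = 0+2 = 2
p=2,k=1: total = 2+3 = 5
p=2,k=2: total = 5+4 = 9
p=2,k=3: total = 9+5 = 14
p=3,k=0: total = 14+3 = 17
p=3,k=1: total = 17+4 = 21
p=3,k=2: total = 21+5 = 26
p=3,k=3: total = 26+6 = 32
p=3,k=4: total = 32+7 = 39
p=4,k=0: total = 39+4 = 43
p=4,k=1: total = 43+5 = 48
p=4,k=2: total = 48+6 = 54
p=4,k=3: total = 54+7 = 61
p=4,k=4: total = 61+8 = 69
p=4,k=5: total = 69+9 = 78
p=5,k=0: total = 78+5 = 83
p=5,k=1: total = 83+6 = 89
p=5,k=2: total = 89+7 = 96
p=5,k=3: total = 96+8 = 104
p=5,k=4: total = 104+9 = 113
p=5,k=5: total = 113+10 = 123
p=5,k=6: total = 123+11 = 134

134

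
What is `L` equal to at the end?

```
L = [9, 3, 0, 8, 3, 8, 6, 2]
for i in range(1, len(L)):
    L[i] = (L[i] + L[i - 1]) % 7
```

[9, 5, 5, 6, 2, 3, 2, 4]

i=1: L[1] = (3+9)%7 = 5 → [9, 5, 0, 8, 3, 8, 6, 2]
i=2: L[2] = (0+5)%7 = 5 → [9, 5, 5, 8, 3, 8, 6, 2]
i=3: L[3] = (8+5)%7 = 6 → [9, 5, 5, 6, 3, 8, 6, 2]
i=4: L[4] = (3+6)%7 = 2 → [9, 5, 5, 6, 2, 8, 6, 2]
i=5: L[5] = (8+2)%7 = 3 → [9, 5, 5, 6, 2, 3, 6, 2]
i=6: L[6] = (6+3)%7 = 2 → [9, 5, 5, 6, 2, 3, 2, 2]
i=7: L[7] = (2+2)%7 = 4 → [9, 5, 5, 6, 2, 3, 2, 4]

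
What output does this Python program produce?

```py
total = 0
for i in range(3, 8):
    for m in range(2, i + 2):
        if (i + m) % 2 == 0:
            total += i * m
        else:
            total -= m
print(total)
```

189

i=3,m=2: odd sum, total = 0-2 = -2
i=3,m=3: even sum, total = (-2)+9 = 7
i=3,m=4: odd sum, total = 7-4 = 3
i=4,m=2: even sum, total = 3+8 = 11
i=4,m=3: odd sum, total = 11-3 = 8
i=4,m=4: even sum, total = 8+16 = 24
i=4,m=5: odd sum, total = 24-5 = 19
i=5,m=2: odd sum, total = 19-2 = 17
i=5,m=3: even sum, total = 17+15 = 32
i=5,m=4: odd sum, total = 32-4 = 28
i=5,m=5: even sum, total = 28+25 = 53
i=5,m=6: odd sum, total = 53-6 = 47
i=6,m=2: even sum, total = 47+12 = 59
i=6,m=3: odd sum, total = 59-3 = 56
i=6,m=4: even sum, total = 56+24 = 80
i=6,m=5: odd sum, total = 80-5 = 75
i=6,m=6: even sum, total = 75+36 = 111
i=6,m=7: odd sum, total = 111-7 = 104
i=7,m=2: odd sum, total = 104-2 = 102
i=7,m=3: even sum, total = 102+21 = 123
i=7,m=4: odd sum, total = 123-4 = 119
i=7,m=5: even sum, total = 119+35 = 154
i=7,m=6: odd sum, total = 154-6 = 148
i=7,m=7: even sum, total = 148+49 = 197
i=7,m=8: odd sum, total = 197-8 = 189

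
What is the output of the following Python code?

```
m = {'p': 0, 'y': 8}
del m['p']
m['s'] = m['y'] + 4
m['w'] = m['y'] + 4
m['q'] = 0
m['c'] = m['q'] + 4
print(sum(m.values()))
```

del 'p' → {'y': 8}
m['s'] = m['y']+4 = 12 → {'y': 8, 's': 12}
m['w'] = m['y']+4 = 12 → {'y': 8, 's': 12, 'w': 12}
m['q'] = 0 → {'y': 8, 's': 12, 'w': 12, 'q': 0}
m['c'] = m['q']+4 = 4 → {'y': 8, 's': 12, 'w': 12, 'q': 0, 'c': 4}
sum of values = 36

36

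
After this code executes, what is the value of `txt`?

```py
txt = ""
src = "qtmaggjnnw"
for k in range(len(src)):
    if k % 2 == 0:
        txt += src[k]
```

'qmgjn'

k=0: add 'q' → 'q'
k=1: skip
k=2: add 'm' → 'qm'
k=3: skip
k=4: add 'g' → 'qmg'
k=5: skip
k=6: add 'j' → 'qmgj'
k=7: skip
k=8: add 'n' → 'qmgjn'
k=9: skip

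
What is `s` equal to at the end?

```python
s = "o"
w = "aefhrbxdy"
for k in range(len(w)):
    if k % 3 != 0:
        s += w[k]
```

k=0: skip
k=1: add 'e' → 'oe'
k=2: add 'f' → 'oef'
k=3: skip
k=4: add 'r' → 'oefr'
k=5: add 'b' → 'oefrb'
k=6: skip
k=7: add 'd' → 'oefrbd'
k=8: add 'y' → 'oefrbdy'

'oefrbdy'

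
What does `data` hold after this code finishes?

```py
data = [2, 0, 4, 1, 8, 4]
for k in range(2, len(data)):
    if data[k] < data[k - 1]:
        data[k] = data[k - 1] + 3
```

k=2: 4>=0, unchanged → [2, 0, 4, 1, 8, 4]
k=3: 1<4, data[3] = 4+3 = 7 → [2, 0, 4, 7, 8, 4]
k=4: 8>=7, unchanged → [2, 0, 4, 7, 8, 4]
k=5: 4<8, data[5] = 8+3 = 11 → [2, 0, 4, 7, 8, 11]

[2, 0, 4, 7, 8, 11]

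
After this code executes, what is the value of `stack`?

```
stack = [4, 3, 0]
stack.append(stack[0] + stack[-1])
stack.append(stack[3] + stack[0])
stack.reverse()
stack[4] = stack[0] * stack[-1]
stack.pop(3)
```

[8, 4, 0, 32]

append stack[0]+stack[-1] = 4+0 = 4 → [4, 3, 0, 4]
append stack[3]+stack[0] = 4+4 = 8 → [4, 3, 0, 4, 8]
reverse → [8, 4, 0, 3, 4]
stack[4] = stack[0]*stack[-1] = 8*4 = 32 → [8, 4, 0, 3, 32]
pop(3) removes 3 → [8, 4, 0, 32]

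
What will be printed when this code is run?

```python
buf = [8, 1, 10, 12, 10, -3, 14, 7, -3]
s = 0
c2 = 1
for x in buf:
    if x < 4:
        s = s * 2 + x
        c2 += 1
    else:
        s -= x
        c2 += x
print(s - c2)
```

x=8: not <4, s = 0-8 = -8; c2=9
x=1: <4, s = (-8)*2+1 = -15; c2=10
x=10: not <4, s = (-15)-10 = -25; c2=20
x=12: not <4, s = (-25)-12 = -37; c2=32
x=10: not <4, s = (-37)-10 = -47; c2=42
x=-3: <4, s = (-47)*2+(-3) = -97; c2=43
x=14: not <4, s = (-97)-14 = -111; c2=57
x=7: not <4, s = (-111)-7 = -118; c2=64
x=-3: <4, s = (-118)*2+(-3) = -239; c2=65
s-c2 = (-239)-65 = -304

-304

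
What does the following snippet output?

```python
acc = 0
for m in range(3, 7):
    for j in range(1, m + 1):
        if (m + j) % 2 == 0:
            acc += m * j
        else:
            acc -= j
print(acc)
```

132

m=3,j=1: even sum, acc = 0+3 = 3
m=3,j=2: odd sum, acc = 3-2 = 1
m=3,j=3: even sum, acc = 1+9 = 10
m=4,j=1: odd sum, acc = 10-1 = 9
m=4,j=2: even sum, acc = 9+8 = 17
m=4,j=3: odd sum, acc = 17-3 = 14
m=4,j=4: even sum, acc = 14+16 = 30
m=5,j=1: even sum, acc = 30+5 = 35
m=5,j=2: odd sum, acc = 35-2 = 33
m=5,j=3: even sum, acc = 33+15 = 48
m=5,j=4: odd sum, acc = 48-4 = 44
m=5,j=5: even sum, acc = 44+25 = 69
m=6,j=1: odd sum, acc = 69-1 = 68
m=6,j=2: even sum, acc = 68+12 = 80
m=6,j=3: odd sum, acc = 80-3 = 77
m=6,j=4: even sum, acc = 77+24 = 101
m=6,j=5: odd sum, acc = 101-5 = 96
m=6,j=6: even sum, acc = 96+36 = 132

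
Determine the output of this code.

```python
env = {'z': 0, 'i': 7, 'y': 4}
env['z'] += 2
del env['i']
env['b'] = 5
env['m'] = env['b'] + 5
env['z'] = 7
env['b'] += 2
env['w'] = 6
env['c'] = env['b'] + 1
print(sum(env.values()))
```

env['z'] = 0+2 = 2 → {'z': 2, 'i': 7, 'y': 4}
del 'i' → {'z': 2, 'y': 4}
env['b'] = 5 → {'z': 2, 'y': 4, 'b': 5}
env['m'] = env['b']+5 = 10 → {'z': 2, 'y': 4, 'b': 5, 'm': 10}
env['z'] = 7 → {'z': 7, 'y': 4, 'b': 5, 'm': 10}
env['b'] = 5+2 = 7 → {'z': 7, 'y': 4, 'b': 7, 'm': 10}
env['w'] = 6 → {'z': 7, 'y': 4, 'b': 7, 'm': 10, 'w': 6}
env['c'] = env['b']+1 = 8 → {'z': 7, 'y': 4, 'b': 7, 'm': 10, 'w': 6, 'c': 8}
sum of values = 42

42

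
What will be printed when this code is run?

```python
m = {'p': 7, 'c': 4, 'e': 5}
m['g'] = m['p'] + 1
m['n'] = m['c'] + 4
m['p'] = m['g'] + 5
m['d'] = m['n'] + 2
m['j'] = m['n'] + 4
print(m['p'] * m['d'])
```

m['g'] = m['p']+1 = 8 → {'p': 7, 'c': 4, 'e': 5, 'g': 8}
m['n'] = m['c']+4 = 8 → {'p': 7, 'c': 4, 'e': 5, 'g': 8, 'n': 8}
m['p'] = m['g']+5 = 13 → {'p': 13, 'c': 4, 'e': 5, 'g': 8, 'n': 8}
m['d'] = m['n']+2 = 10 → {'p': 13, 'c': 4, 'e': 5, 'g': 8, 'n': 8, 'd': 10}
m['j'] = m['n']+4 = 12 → {'p': 13, 'c': 4, 'e': 5, 'g': 8, 'n': 8, 'd': 10, 'j': 12}
m['p']*m['d'] = 13*10 = 130

130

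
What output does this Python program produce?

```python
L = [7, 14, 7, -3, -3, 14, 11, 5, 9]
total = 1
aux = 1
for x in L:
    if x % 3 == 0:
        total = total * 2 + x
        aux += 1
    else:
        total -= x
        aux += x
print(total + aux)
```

x=7: not %3==0, total = 1-7 = -6; aux=8
x=14: not %3==0, total = (-6)-14 = -20; aux=22
x=7: not %3==0, total = (-20)-7 = -27; aux=29
x=-3: %3==0, total = (-27)*2+(-3) = -57; aux=30
x=-3: %3==0, total = (-57)*2+(-3) = -117; aux=31
x=14: not %3==0, total = (-117)-14 = -131; aux=45
x=11: not %3==0, total = (-131)-11 = -142; aux=56
x=5: not %3==0, total = (-142)-5 = -147; aux=61
x=9: %3==0, total = (-147)*2+9 = -285; aux=62
total+aux = (-285)+62 = -223

-223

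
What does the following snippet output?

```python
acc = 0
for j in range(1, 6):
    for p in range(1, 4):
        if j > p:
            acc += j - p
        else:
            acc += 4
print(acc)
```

j=1,p=1: not 1>1, acc = 0+4 = 4
j=1,p=2: not 1>2, acc = 4+4 = 8
j=1,p=3: not 1>3, acc = 8+4 = 12
j=2,p=1: 2>1, acc = 12+1 = 13
j=2,p=2: not 2>2, acc = 13+4 = 17
j=2,p=3: not 2>3, acc = 17+4 = 21
j=3,p=1: 3>1, acc = 21+2 = 23
j=3,p=2: 3>2, acc = 23+1 = 24
j=3,p=3: not 3>3, acc = 24+4 = 28
j=4,p=1: 4>1, acc = 28+3 = 31
j=4,p=2: 4>2, acc = 31+2 = 33
j=4,p=3: 4>3, acc = 33+1 = 34
j=5,p=1: 5>1, acc = 34+4 = 38
j=5,p=2: 5>2, acc = 38+3 = 41
j=5,p=3: 5>3, acc = 41+2 = 43

43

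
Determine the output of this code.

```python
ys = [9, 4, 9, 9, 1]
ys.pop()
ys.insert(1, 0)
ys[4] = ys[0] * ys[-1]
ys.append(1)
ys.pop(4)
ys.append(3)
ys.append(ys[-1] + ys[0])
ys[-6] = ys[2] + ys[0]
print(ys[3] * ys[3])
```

81

pop() removes 1 → [9, 4, 9, 9]
insert 0 at 1 → [9, 0, 4, 9, 9]
ys[4] = ys[0]*ys[-1] = 9*9 = 81 → [9, 0, 4, 9, 81]
append 1 → [9, 0, 4, 9, 81, 1]
pop(4) removes 81 → [9, 0, 4, 9, 1]
append 3 → [9, 0, 4, 9, 1, 3]
append ys[-1]+ys[0] = 3+9 = 12 → [9, 0, 4, 9, 1, 3, 12]
ys[-6] = ys[2]+ys[0] = 4+9 = 13 → [9, 13, 4, 9, 1, 3, 12]
ys[3]*ys[3] = 9*9 = 81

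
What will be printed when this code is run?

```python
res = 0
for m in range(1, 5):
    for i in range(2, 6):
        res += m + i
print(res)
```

m=1,i=2: res = 0+3 = 3
m=1,i=3: res = 3+4 = 7
m=1,i=4: res = 7+5 = 12
m=1,i=5: res = 12+6 = 18
m=2,i=2: res = 18+4 = 22
m=2,i=3: res = 22+5 = 27
m=2,i=4: res = 27+6 = 33
m=2,i=5: res = 33+7 = 40
m=3,i=2: res = 40+5 = 45
m=3,i=3: res = 45+6 = 51
m=3,i=4: res = 51+7 = 58
m=3,i=5: res = 58+8 = 66
m=4,i=2: res = 66+6 = 72
m=4,i=3: res = 72+7 = 79
m=4,i=4: res = 79+8 = 87
m=4,i=5: res = 87+9 = 96

96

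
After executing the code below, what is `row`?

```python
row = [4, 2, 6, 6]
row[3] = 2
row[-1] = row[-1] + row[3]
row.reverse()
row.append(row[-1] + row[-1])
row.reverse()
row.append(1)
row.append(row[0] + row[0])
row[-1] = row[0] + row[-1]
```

[8, 4, 2, 6, 4, 1, 24]

row[3] = 2 → [4, 2, 6, 2]
row[-1] = row[-1]+row[3] = 2+2 = 4 → [4, 2, 6, 4]
reverse → [4, 6, 2, 4]
append row[-1]+row[-1] = 4+4 = 8 → [4, 6, 2, 4, 8]
reverse → [8, 4, 2, 6, 4]
append 1 → [8, 4, 2, 6, 4, 1]
append row[0]+row[0] = 8+8 = 16 → [8, 4, 2, 6, 4, 1, 16]
row[-1] = row[0]+row[-1] = 8+16 = 24 → [8, 4, 2, 6, 4, 1, 24]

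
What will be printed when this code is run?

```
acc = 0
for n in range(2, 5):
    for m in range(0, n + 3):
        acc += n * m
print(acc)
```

n=2,m=0: acc = 0+0 = 0
n=2,m=1: acc = 0+2 = 2
n=2,m=2: acc = 2+4 = 6
n=2,m=3: acc = 6+6 = 12
n=2,m=4: acc = 12+8 = 20
n=3,m=0: acc = 20+0 = 20
n=3,m=1: acc = 20+3 = 23
n=3,m=2: acc = 23+6 = 29
n=3,m=3: acc = 29+9 = 38
n=3,m=4: acc = 38+12 = 50
n=3,m=5: acc = 50+15 = 65
n=4,m=0: acc = 65+0 = 65
n=4,m=1: acc = 65+4 = 69
n=4,m=2: acc = 69+8 = 77
n=4,m=3: acc = 77+12 = 89
n=4,m=4: acc = 89+16 = 105
n=4,m=5: acc = 105+20 = 125
n=4,m=6: acc = 125+24 = 149

149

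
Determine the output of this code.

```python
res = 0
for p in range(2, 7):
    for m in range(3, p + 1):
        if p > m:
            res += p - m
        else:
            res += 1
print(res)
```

14

p=3,m=3: not 3>3, res = 0+1 = 1
p=4,m=3: 4>3, res = 1+1 = 2
p=4,m=4: not 4>4, res = 2+1 = 3
p=5,m=3: 5>3, res = 3+2 = 5
p=5,m=4: 5>4, res = 5+1 = 6
p=5,m=5: not 5>5, res = 6+1 = 7
p=6,m=3: 6>3, res = 7+3 = 10
p=6,m=4: 6>4, res = 10+2 = 12
p=6,m=5: 6>5, res = 12+1 = 13
p=6,m=6: not 6>6, res = 13+1 = 14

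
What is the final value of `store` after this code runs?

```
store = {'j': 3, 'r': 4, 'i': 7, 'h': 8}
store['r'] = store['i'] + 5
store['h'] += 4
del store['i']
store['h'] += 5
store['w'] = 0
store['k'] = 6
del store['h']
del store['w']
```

{'j': 3, 'r': 12, 'k': 6}

store['r'] = store['i']+5 = 12 → {'j': 3, 'r': 12, 'i': 7, 'h': 8}
store['h'] = 8+4 = 12 → {'j': 3, 'r': 12, 'i': 7, 'h': 12}
del 'i' → {'j': 3, 'r': 12, 'h': 12}
store['h'] = 12+5 = 17 → {'j': 3, 'r': 12, 'h': 17}
store['w'] = 0 → {'j': 3, 'r': 12, 'h': 17, 'w': 0}
store['k'] = 6 → {'j': 3, 'r': 12, 'h': 17, 'w': 0, 'k': 6}
del 'h' → {'j': 3, 'r': 12, 'w': 0, 'k': 6}
del 'w' → {'j': 3, 'r': 12, 'k': 6}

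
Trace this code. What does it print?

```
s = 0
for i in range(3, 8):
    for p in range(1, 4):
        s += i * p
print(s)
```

150

i=3,p=1: s = 0+3 = 3
i=3,p=2: s = 3+6 = 9
i=3,p=3: s = 9+9 = 18
i=4,p=1: s = 18+4 = 22
i=4,p=2: s = 22+8 = 30
i=4,p=3: s = 30+12 = 42
i=5,p=1: s = 42+5 = 47
i=5,p=2: s = 47+10 = 57
i=5,p=3: s = 57+15 = 72
i=6,p=1: s = 72+6 = 78
i=6,p=2: s = 78+12 = 90
i=6,p=3: s = 90+18 = 108
i=7,p=1: s = 108+7 = 115
i=7,p=2: s = 115+14 = 129
i=7,p=3: s = 129+21 = 150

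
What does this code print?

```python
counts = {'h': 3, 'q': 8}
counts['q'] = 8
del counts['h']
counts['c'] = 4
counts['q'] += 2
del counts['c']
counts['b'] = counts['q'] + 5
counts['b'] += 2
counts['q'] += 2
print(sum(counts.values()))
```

counts['q'] = 8 → {'h': 3, 'q': 8}
del 'h' → {'q': 8}
counts['c'] = 4 → {'q': 8, 'c': 4}
counts['q'] = 8+2 = 10 → {'q': 10, 'c': 4}
del 'c' → {'q': 10}
counts['b'] = counts['q']+5 = 15 → {'q': 10, 'b': 15}
counts['b'] = 15+2 = 17 → {'q': 10, 'b': 17}
counts['q'] = 10+2 = 12 → {'q': 12, 'b': 17}
sum of values = 29

29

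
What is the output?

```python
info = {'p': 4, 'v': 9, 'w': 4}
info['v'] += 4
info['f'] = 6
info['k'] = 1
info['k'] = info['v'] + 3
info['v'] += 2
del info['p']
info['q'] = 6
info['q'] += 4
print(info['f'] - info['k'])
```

info['v'] = 9+4 = 13 → {'p': 4, 'v': 13, 'w': 4}
info['f'] = 6 → {'p': 4, 'v': 13, 'w': 4, 'f': 6}
info['k'] = 1 → {'p': 4, 'v': 13, 'w': 4, 'f': 6, 'k': 1}
info['k'] = info['v']+3 = 16 → {'p': 4, 'v': 13, 'w': 4, 'f': 6, 'k': 16}
info['v'] = 13+2 = 15 → {'p': 4, 'v': 15, 'w': 4, 'f': 6, 'k': 16}
del 'p' → {'v': 15, 'w': 4, 'f': 6, 'k': 16}
info['q'] = 6 → {'v': 15, 'w': 4, 'f': 6, 'k': 16, 'q': 6}
info['q'] = 6+4 = 10 → {'v': 15, 'w': 4, 'f': 6, 'k': 16, 'q': 10}
info['f']-info['k'] = 6-16 = -10

-10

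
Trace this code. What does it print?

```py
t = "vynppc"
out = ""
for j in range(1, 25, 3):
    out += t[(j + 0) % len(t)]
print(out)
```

ypypypyp

j=1: add t[1]='y' → 'y'
j=4: add t[4]='p' → 'yp'
j=7: add t[1]='y' → 'ypy'
j=10: add t[4]='p' → 'ypyp'
j=13: add t[1]='y' → 'ypypy'
j=16: add t[4]='p' → 'ypypyp'
j=19: add t[1]='y' → 'ypypypy'
j=22: add t[4]='p' → 'ypypypyp'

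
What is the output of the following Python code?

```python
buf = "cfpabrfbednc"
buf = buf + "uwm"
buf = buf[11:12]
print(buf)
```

+ 'uwm' → 'cfpabrfbedncuwm'
slice [11:12] → 'c'

c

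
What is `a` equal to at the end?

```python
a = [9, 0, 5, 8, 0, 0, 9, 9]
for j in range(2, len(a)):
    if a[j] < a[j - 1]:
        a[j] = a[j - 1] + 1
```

[9, 0, 5, 8, 9, 10, 11, 12]

j=2: 5>=0, unchanged → [9, 0, 5, 8, 0, 0, 9, 9]
j=3: 8>=5, unchanged → [9, 0, 5, 8, 0, 0, 9, 9]
j=4: 0<8, a[4] = 8+1 = 9 → [9, 0, 5, 8, 9, 0, 9, 9]
j=5: 0<9, a[5] = 9+1 = 10 → [9, 0, 5, 8, 9, 10, 9, 9]
j=6: 9<10, a[6] = 10+1 = 11 → [9, 0, 5, 8, 9, 10, 11, 9]
j=7: 9<11, a[7] = 11+1 = 12 → [9, 0, 5, 8, 9, 10, 11, 12]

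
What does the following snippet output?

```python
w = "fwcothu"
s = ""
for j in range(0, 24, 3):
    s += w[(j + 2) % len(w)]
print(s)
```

j=0: add w[2]='c' → 'c'
j=3: add w[5]='h' → 'ch'
j=6: add w[1]='w' → 'chw'
j=9: add w[4]='t' → 'chwt'
j=12: add w[0]='f' → 'chwtf'
j=15: add w[3]='o' → 'chwtfo'
j=18: add w[6]='u' → 'chwtfou'
j=21: add w[2]='c' → 'chwtfouc'

chwtfouc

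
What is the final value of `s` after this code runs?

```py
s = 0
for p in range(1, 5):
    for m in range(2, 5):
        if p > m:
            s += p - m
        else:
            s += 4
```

40

p=1,m=2: not 1>2, s = 0+4 = 4
p=1,m=3: not 1>3, s = 4+4 = 8
p=1,m=4: not 1>4, s = 8+4 = 12
p=2,m=2: not 2>2, s = 12+4 = 16
p=2,m=3: not 2>3, s = 16+4 = 20
p=2,m=4: not 2>4, s = 20+4 = 24
p=3,m=2: 3>2, s = 24+1 = 25
p=3,m=3: not 3>3, s = 25+4 = 29
p=3,m=4: not 3>4, s = 29+4 = 33
p=4,m=2: 4>2, s = 33+2 = 35
p=4,m=3: 4>3, s = 35+1 = 36
p=4,m=4: not 4>4, s = 36+4 = 40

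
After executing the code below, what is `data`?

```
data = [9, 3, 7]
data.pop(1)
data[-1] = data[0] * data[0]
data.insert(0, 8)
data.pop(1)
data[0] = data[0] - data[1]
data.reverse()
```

pop(1) removes 3 → [9, 7]
data[-1] = data[0]*data[0] = 9*9 = 81 → [9, 81]
insert 8 at 0 → [8, 9, 81]
pop(1) removes 9 → [8, 81]
data[0] = data[0]-data[1] = 8-81 = -73 → [-73, 81]
reverse → [81, -73]

[81, -73]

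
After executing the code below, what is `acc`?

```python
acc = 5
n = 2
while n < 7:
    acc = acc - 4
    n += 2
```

-7

n=2: acc = 5-4 = 1
n=4: acc = 1-4 = -3
n=6: acc = (-3)-4 = -7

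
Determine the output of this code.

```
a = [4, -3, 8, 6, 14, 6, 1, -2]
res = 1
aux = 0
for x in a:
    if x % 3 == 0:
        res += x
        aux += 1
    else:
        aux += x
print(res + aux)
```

x=4: not %3==0; aux=4
x=-3: %3==0, res = 1+(-3) = -2; aux=5
x=8: not %3==0; aux=13
x=6: %3==0, res = (-2)+6 = 4; aux=14
x=14: not %3==0; aux=28
x=6: %3==0, res = 4+6 = 10; aux=29
x=1: not %3==0; aux=30
x=-2: not %3==0; aux=28
res+aux = 10+28 = 38

38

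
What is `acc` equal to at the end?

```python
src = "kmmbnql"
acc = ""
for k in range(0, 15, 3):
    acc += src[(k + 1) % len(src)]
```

k=0: add src[1]='m' → 'm'
k=3: add src[4]='n' → 'mn'
k=6: add src[0]='k' → 'mnk'
k=9: add src[3]='b' → 'mnkb'
k=12: add src[6]='l' → 'mnkbl'

'mnkbl'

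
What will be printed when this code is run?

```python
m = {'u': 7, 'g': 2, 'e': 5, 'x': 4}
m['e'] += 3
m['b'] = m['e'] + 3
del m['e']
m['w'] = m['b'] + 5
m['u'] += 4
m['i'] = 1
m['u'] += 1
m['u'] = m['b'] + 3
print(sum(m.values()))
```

48

m['e'] = 5+3 = 8 → {'u': 7, 'g': 2, 'e': 8, 'x': 4}
m['b'] = m['e']+3 = 11 → {'u': 7, 'g': 2, 'e': 8, 'x': 4, 'b': 11}
del 'e' → {'u': 7, 'g': 2, 'x': 4, 'b': 11}
m['w'] = m['b']+5 = 16 → {'u': 7, 'g': 2, 'x': 4, 'b': 11, 'w': 16}
m['u'] = 7+4 = 11 → {'u': 11, 'g': 2, 'x': 4, 'b': 11, 'w': 16}
m['i'] = 1 → {'u': 11, 'g': 2, 'x': 4, 'b': 11, 'w': 16, 'i': 1}
m['u'] = 11+1 = 12 → {'u': 12, 'g': 2, 'x': 4, 'b': 11, 'w': 16, 'i': 1}
m['u'] = m['b']+3 = 14 → {'u': 14, 'g': 2, 'x': 4, 'b': 11, 'w': 16, 'i': 1}
sum of values = 48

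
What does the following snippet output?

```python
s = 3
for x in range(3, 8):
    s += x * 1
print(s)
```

x=3: s = 3+3*1 = 6
x=4: s = 6+4*1 = 10
x=5: s = 10+5*1 = 15
x=6: s = 15+6*1 = 21
x=7: s = 21+7*1 = 28

28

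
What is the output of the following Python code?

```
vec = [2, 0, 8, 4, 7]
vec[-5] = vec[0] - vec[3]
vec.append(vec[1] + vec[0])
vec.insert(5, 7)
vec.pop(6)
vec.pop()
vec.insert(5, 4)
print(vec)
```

vec[-5] = vec[0]-vec[3] = 2-4 = -2 → [-2, 0, 8, 4, 7]
append vec[1]+vec[0] = 0+(-2) = -2 → [-2, 0, 8, 4, 7, -2]
insert 7 at 5 → [-2, 0, 8, 4, 7, 7, -2]
pop(6) removes -2 → [-2, 0, 8, 4, 7, 7]
pop() removes 7 → [-2, 0, 8, 4, 7]
insert 4 at 5 → [-2, 0, 8, 4, 7, 4]

[-2, 0, 8, 4, 7, 4]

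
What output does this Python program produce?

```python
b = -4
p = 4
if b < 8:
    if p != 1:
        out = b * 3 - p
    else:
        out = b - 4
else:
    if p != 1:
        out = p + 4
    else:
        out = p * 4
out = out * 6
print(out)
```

b=-4, p=4
b < 8 is True; p != 1 is True
→ out = b * 3 - p = -16
out = (-16)*6 = -96

-96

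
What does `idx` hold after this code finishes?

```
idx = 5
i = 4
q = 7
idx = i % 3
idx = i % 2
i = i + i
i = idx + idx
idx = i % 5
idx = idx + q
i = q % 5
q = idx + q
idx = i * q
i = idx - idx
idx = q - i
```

idx = 4%3 = 1
idx = 4%2 = 0
i = 4+4 = 8
i = 0+0 = 0
idx = 0%5 = 0
idx = 0+7 = 7
i = 7%5 = 2
q = 7+7 = 14
idx = 2*14 = 28
i = 28-28 = 0
idx = 14-0 = 14

14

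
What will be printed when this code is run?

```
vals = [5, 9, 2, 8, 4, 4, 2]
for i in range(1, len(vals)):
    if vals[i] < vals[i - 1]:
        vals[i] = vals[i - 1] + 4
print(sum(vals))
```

i=1: 9>=5, unchanged → [5, 9, 2, 8, 4, 4, 2]
i=2: 2<9, vals[2] = 9+4 = 13 → [5, 9, 13, 8, 4, 4, 2]
i=3: 8<13, vals[3] = 13+4 = 17 → [5, 9, 13, 17, 4, 4, 2]
i=4: 4<17, vals[4] = 17+4 = 21 → [5, 9, 13, 17, 21, 4, 2]
i=5: 4<21, vals[5] = 21+4 = 25 → [5, 9, 13, 17, 21, 25, 2]
i=6: 2<25, vals[6] = 25+4 = 29 → [5, 9, 13, 17, 21, 25, 29]
sum = 119

119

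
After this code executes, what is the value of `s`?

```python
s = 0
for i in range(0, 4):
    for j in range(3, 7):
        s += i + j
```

96

i=0,j=3: s = 0+3 = 3
i=0,j=4: s = 3+4 = 7
i=0,j=5: s = 7+5 = 12
i=0,j=6: s = 12+6 = 18
i=1,j=3: s = 18+4 = 22
i=1,j=4: s = 22+5 = 27
i=1,j=5: s = 27+6 = 33
i=1,j=6: s = 33+7 = 40
i=2,j=3: s = 40+5 = 45
i=2,j=4: s = 45+6 = 51
i=2,j=5: s = 51+7 = 58
i=2,j=6: s = 58+8 = 66
i=3,j=3: s = 66+6 = 72
i=3,j=4: s = 72+7 = 79
i=3,j=5: s = 79+8 = 87
i=3,j=6: s = 87+9 = 96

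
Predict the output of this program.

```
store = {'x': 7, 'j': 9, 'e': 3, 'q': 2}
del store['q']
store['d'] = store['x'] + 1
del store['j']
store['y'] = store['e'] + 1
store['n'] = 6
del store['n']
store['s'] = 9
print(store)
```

del 'q' → {'x': 7, 'j': 9, 'e': 3}
store['d'] = store['x']+1 = 8 → {'x': 7, 'j': 9, 'e': 3, 'd': 8}
del 'j' → {'x': 7, 'e': 3, 'd': 8}
store['y'] = store['e']+1 = 4 → {'x': 7, 'e': 3, 'd': 8, 'y': 4}
store['n'] = 6 → {'x': 7, 'e': 3, 'd': 8, 'y': 4, 'n': 6}
del 'n' → {'x': 7, 'e': 3, 'd': 8, 'y': 4}
store['s'] = 9 → {'x': 7, 'e': 3, 'd': 8, 'y': 4, 's': 9}

{'x': 7, 'e': 3, 'd': 8, 'y': 4, 's': 9}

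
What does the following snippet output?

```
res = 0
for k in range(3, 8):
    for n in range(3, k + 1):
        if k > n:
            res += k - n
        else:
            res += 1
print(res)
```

k=3,n=3: not 3>3, res = 0+1 = 1
k=4,n=3: 4>3, res = 1+1 = 2
k=4,n=4: not 4>4, res = 2+1 = 3
k=5,n=3: 5>3, res = 3+2 = 5
k=5,n=4: 5>4, res = 5+1 = 6
k=5,n=5: not 5>5, res = 6+1 = 7
k=6,n=3: 6>3, res = 7+3 = 10
k=6,n=4: 6>4, res = 10+2 = 12
k=6,n=5: 6>5, res = 12+1 = 13
k=6,n=6: not 6>6, res = 13+1 = 14
k=7,n=3: 7>3, res = 14+4 = 18
k=7,n=4: 7>4, res = 18+3 = 21
k=7,n=5: 7>5, res = 21+2 = 23
k=7,n=6: 7>6, res = 23+1 = 24
k=7,n=7: not 7>7, res = 24+1 = 25

25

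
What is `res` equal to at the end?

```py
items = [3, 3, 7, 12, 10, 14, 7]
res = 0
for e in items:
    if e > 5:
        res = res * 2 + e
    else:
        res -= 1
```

219

e=3: not >5, res = 0-1 = -1
e=3: not >5, res = (-1)-1 = -2
e=7: >5, res = (-2)*2+7 = 3
e=12: >5, res = 3*2+12 = 18
e=10: >5, res = 18*2+10 = 46
e=14: >5, res = 46*2+14 = 106
e=7: >5, res = 106*2+7 = 219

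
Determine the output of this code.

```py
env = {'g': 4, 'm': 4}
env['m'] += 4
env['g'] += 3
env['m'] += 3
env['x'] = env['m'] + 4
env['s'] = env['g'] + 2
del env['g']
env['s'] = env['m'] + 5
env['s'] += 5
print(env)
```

{'m': 11, 'x': 15, 's': 21}

env['m'] = 4+4 = 8 → {'g': 4, 'm': 8}
env['g'] = 4+3 = 7 → {'g': 7, 'm': 8}
env['m'] = 8+3 = 11 → {'g': 7, 'm': 11}
env['x'] = env['m']+4 = 15 → {'g': 7, 'm': 11, 'x': 15}
env['s'] = env['g']+2 = 9 → {'g': 7, 'm': 11, 'x': 15, 's': 9}
del 'g' → {'m': 11, 'x': 15, 's': 9}
env['s'] = env['m']+5 = 16 → {'m': 11, 'x': 15, 's': 16}
env['s'] = 16+5 = 21 → {'m': 11, 'x': 15, 's': 21}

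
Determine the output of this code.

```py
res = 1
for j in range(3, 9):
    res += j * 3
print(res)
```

j=3: res = 1+3*3 = 10
j=4: res = 10+4*3 = 22
j=5: res = 22+5*3 = 37
j=6: res = 37+6*3 = 55
j=7: res = 55+7*3 = 76
j=8: res = 76+8*3 = 100

100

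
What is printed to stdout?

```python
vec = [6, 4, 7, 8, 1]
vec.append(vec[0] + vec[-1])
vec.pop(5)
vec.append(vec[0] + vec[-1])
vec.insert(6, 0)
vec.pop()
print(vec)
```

append vec[0]+vec[-1] = 6+1 = 7 → [6, 4, 7, 8, 1, 7]
pop(5) removes 7 → [6, 4, 7, 8, 1]
append vec[0]+vec[-1] = 6+1 = 7 → [6, 4, 7, 8, 1, 7]
insert 0 at 6 → [6, 4, 7, 8, 1, 7, 0]
pop() removes 0 → [6, 4, 7, 8, 1, 7]

[6, 4, 7, 8, 1, 7]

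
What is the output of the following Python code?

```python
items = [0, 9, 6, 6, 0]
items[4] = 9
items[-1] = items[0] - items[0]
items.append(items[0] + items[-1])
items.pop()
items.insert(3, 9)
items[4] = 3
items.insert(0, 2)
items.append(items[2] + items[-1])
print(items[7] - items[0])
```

items[4] = 9 → [0, 9, 6, 6, 9]
items[-1] = items[0]-items[0] = 0-0 = 0 → [0, 9, 6, 6, 0]
append items[0]+items[-1] = 0+0 = 0 → [0, 9, 6, 6, 0, 0]
pop() removes 0 → [0, 9, 6, 6, 0]
insert 9 at 3 → [0, 9, 6, 9, 6, 0]
items[4] = 3 → [0, 9, 6, 9, 3, 0]
insert 2 at 0 → [2, 0, 9, 6, 9, 3, 0]
append items[2]+items[-1] = 9+0 = 9 → [2, 0, 9, 6, 9, 3, 0, 9]
items[7]-items[0] = 9-2 = 7

7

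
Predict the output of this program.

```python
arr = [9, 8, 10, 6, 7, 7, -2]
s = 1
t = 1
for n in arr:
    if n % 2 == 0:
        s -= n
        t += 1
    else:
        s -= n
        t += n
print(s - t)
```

n=9: not even, s = 1-9 = -8; t=10
n=8: even, s = (-8)-8 = -16; t=11
n=10: even, s = (-16)-10 = -26; t=12
n=6: even, s = (-26)-6 = -32; t=13
n=7: not even, s = (-32)-7 = -39; t=20
n=7: not even, s = (-39)-7 = -46; t=27
n=-2: even, s = (-46)-(-2) = -44; t=28
s-t = (-44)-28 = -72

-72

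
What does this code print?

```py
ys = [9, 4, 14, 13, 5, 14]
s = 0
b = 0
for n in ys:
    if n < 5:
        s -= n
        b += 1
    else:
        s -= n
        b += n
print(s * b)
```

n=9: not <5, s = 0-9 = -9; b=9
n=4: <5, s = (-9)-4 = -13; b=10
n=14: not <5, s = (-13)-14 = -27; b=24
n=13: not <5, s = (-27)-13 = -40; b=37
n=5: not <5, s = (-40)-5 = -45; b=42
n=14: not <5, s = (-45)-14 = -59; b=56
s*b = (-59)*56 = -3304

-3304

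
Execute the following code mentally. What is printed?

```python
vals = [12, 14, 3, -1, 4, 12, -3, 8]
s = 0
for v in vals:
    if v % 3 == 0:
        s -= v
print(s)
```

v=12: %3==0, s = 0-12 = -12
v=14: not %3==0
v=3: %3==0, s = (-12)-3 = -15
v=-1: not %3==0
v=4: not %3==0
v=12: %3==0, s = (-15)-12 = -27
v=-3: %3==0, s = (-27)-(-3) = -24
v=8: not %3==0

-24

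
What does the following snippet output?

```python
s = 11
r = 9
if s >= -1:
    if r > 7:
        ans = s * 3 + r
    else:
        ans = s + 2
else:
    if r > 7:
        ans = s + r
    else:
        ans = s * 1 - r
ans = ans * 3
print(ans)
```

126

s=11, r=9
s >= -1 is True; r > 7 is True
→ ans = s * 3 + r = 42
ans = 42*3 = 126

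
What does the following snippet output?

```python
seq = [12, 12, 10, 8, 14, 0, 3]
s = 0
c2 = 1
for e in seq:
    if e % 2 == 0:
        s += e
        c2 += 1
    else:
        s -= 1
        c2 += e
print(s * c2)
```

550

e=12: even, s = 0+12 = 12; c2=2
e=12: even, s = 12+12 = 24; c2=3
e=10: even, s = 24+10 = 34; c2=4
e=8: even, s = 34+8 = 42; c2=5
e=14: even, s = 42+14 = 56; c2=6
e=0: even, s = 56+0 = 56; c2=7
e=3: not even, s = 56-1 = 55; c2=10
s*c2 = 55*10 = 550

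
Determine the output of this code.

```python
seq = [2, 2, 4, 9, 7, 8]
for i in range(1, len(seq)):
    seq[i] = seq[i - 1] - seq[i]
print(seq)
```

[2, 0, -4, -13, -20, -28]

i=1: seq[1] = 2-2 = 0 → [2, 0, 4, 9, 7, 8]
i=2: seq[2] = 0-4 = -4 → [2, 0, -4, 9, 7, 8]
i=3: seq[3] = (-4)-9 = -13 → [2, 0, -4, -13, 7, 8]
i=4: seq[4] = (-13)-7 = -20 → [2, 0, -4, -13, -20, 8]
i=5: seq[5] = (-20)-8 = -28 → [2, 0, -4, -13, -20, -28]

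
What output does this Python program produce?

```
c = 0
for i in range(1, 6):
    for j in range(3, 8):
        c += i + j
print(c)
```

i=1,j=3: c = 0+4 = 4
i=1,j=4: c = 4+5 = 9
i=1,j=5: c = 9+6 = 15
i=1,j=6: c = 15+7 = 22
i=1,j=7: c = 22+8 = 30
i=2,j=3: c = 30+5 = 35
i=2,j=4: c = 35+6 = 41
i=2,j=5: c = 41+7 = 48
i=2,j=6: c = 48+8 = 56
i=2,j=7: c = 56+9 = 65
i=3,j=3: c = 65+6 = 71
i=3,j=4: c = 71+7 = 78
i=3,j=5: c = 78+8 = 86
i=3,j=6: c = 86+9 = 95
i=3,j=7: c = 95+10 = 105
i=4,j=3: c = 105+7 = 112
i=4,j=4: c = 112+8 = 120
i=4,j=5: c = 120+9 = 129
i=4,j=6: c = 129+10 = 139
i=4,j=7: c = 139+11 = 150
i=5,j=3: c = 150+8 = 158
i=5,j=4: c = 158+9 = 167
i=5,j=5: c = 167+10 = 177
i=5,j=6: c = 177+11 = 188
i=5,j=7: c = 188+12 = 200

200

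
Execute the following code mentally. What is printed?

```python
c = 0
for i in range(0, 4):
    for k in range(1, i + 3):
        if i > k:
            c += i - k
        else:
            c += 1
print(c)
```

i=0,k=1: not 0>1, c = 0+1 = 1
i=0,k=2: not 0>2, c = 1+1 = 2
i=1,k=1: not 1>1, c = 2+1 = 3
i=1,k=2: not 1>2, c = 3+1 = 4
i=1,k=3: not 1>3, c = 4+1 = 5
i=2,k=1: 2>1, c = 5+1 = 6
i=2,k=2: not 2>2, c = 6+1 = 7
i=2,k=3: not 2>3, c = 7+1 = 8
i=2,k=4: not 2>4, c = 8+1 = 9
i=3,k=1: 3>1, c = 9+2 = 11
i=3,k=2: 3>2, c = 11+1 = 12
i=3,k=3: not 3>3, c = 12+1 = 13
i=3,k=4: not 3>4, c = 13+1 = 14
i=3,k=5: not 3>5, c = 14+1 = 15

15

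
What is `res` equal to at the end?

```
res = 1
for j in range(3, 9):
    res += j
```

j=3: res = 1+3 = 4
j=4: res = 4+4 = 8
j=5: res = 8+5 = 13
j=6: res = 13+6 = 19
j=7: res = 19+7 = 26
j=8: res = 26+8 = 34

34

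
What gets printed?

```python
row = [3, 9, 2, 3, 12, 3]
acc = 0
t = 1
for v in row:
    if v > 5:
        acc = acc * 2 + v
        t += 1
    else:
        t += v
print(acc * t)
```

420

v=3: not >5; t=4
v=9: >5, acc = 0*2+9 = 9; t=5
v=2: not >5; t=7
v=3: not >5; t=10
v=12: >5, acc = 9*2+12 = 30; t=11
v=3: not >5; t=14
acc*t = 30*14 = 420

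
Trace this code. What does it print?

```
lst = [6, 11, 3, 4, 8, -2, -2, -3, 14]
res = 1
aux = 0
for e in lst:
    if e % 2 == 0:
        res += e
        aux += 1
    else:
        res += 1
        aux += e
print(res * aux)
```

544

e=6: even, res = 1+6 = 7; aux=1
e=11: not even, res = 7+1 = 8; aux=12
e=3: not even, res = 8+1 = 9; aux=15
e=4: even, res = 9+4 = 13; aux=16
e=8: even, res = 13+8 = 21; aux=17
e=-2: even, res = 21+(-2) = 19; aux=18
e=-2: even, res = 19+(-2) = 17; aux=19
e=-3: not even, res = 17+1 = 18; aux=16
e=14: even, res = 18+14 = 32; aux=17
res*aux = 32*17 = 544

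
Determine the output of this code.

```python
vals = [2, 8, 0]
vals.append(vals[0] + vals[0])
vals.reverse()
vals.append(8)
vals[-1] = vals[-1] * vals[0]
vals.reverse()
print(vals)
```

append vals[0]+vals[0] = 2+2 = 4 → [2, 8, 0, 4]
reverse → [4, 0, 8, 2]
append 8 → [4, 0, 8, 2, 8]
vals[-1] = vals[-1]*vals[0] = 8*4 = 32 → [4, 0, 8, 2, 32]
reverse → [32, 2, 8, 0, 4]

[32, 2, 8, 0, 4]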